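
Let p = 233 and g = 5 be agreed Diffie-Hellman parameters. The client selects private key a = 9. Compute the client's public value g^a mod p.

119

Public value = 5^9 mod 233.
5^1 ≡ 5 (mod 233)
5^2 = (5^1)^2 ≡ 5^2 = 25 ≡ 25 (mod 233)
5^4 = (5^2)^2 ≡ 25^2 = 625 ≡ 159 (mod 233)
5^8 = (5^4)^2 ≡ 159^2 = 25281 ≡ 117 (mod 233)
5^9 = 5^8 · 5^1 ≡ 117 · 5 ≡ 119 (mod 233).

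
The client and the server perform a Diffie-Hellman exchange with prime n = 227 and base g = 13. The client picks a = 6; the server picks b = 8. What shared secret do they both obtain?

The client sends A = g^a mod n = 13^6 mod 227.
13^1 ≡ 13 (mod 227)
13^2 = (13^1)^2 ≡ 13^2 = 169 ≡ 169 (mod 227)
13^4 = (13^2)^2 ≡ 169^2 = 28561 ≡ 186 (mod 227)
13^6 = 13^4 · 13^2 ≡ 186 · 169 ≡ 108 (mod 227).
So A = 108. The server then computes K = A^b mod n = 108^8 mod 227.
108^1 ≡ 108 (mod 227)
108^2 = (108^1)^2 ≡ 108^2 = 11664 ≡ 87 (mod 227)
108^4 = (108^2)^2 ≡ 87^2 = 7569 ≡ 78 (mod 227)
108^8 = (108^4)^2 ≡ 78^2 = 6084 ≡ 182 (mod 227)

182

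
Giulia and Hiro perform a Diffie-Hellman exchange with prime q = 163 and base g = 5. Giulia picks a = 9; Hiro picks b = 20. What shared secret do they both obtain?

Giulia sends A = g^a mod q = 5^9 mod 163.
5^1 ≡ 5 (mod 163)
5^2 = (5^1)^2 ≡ 5^2 = 25 ≡ 25 (mod 163)
5^4 = (5^2)^2 ≡ 25^2 = 625 ≡ 136 (mod 163)
5^8 = (5^4)^2 ≡ 136^2 = 18496 ≡ 77 (mod 163)
5^9 = 5^8 · 5^1 ≡ 77 · 5 ≡ 59 (mod 163).
So A = 59. Hiro then computes K = A^b mod q = 59^20 mod 163.
59^1 ≡ 59 (mod 163)
59^2 = (59^1)^2 ≡ 59^2 = 3481 ≡ 58 (mod 163)
59^4 = (59^2)^2 ≡ 58^2 = 3364 ≡ 104 (mod 163)
59^8 = (59^4)^2 ≡ 104^2 = 10816 ≡ 58 (mod 163)
59^16 = (59^8)^2 ≡ 58^2 = 3364 ≡ 104 (mod 163)
59^20 = 59^16 · 59^4 ≡ 104 · 104 ≡ 58 (mod 163).

58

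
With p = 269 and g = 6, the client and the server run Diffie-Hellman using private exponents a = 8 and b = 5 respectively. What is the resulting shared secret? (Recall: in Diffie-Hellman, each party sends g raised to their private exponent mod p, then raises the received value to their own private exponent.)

24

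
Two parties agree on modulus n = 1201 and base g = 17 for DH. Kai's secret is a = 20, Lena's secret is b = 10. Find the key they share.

Lena sends B = g^b mod n = 17^10 mod 1201.
17^1 ≡ 17 (mod 1201)
17^2 = (17^1)^2 ≡ 17^2 = 289 ≡ 289 (mod 1201)
17^4 = (17^2)^2 ≡ 289^2 = 83521 ≡ 652 (mod 1201)
17^8 = (17^4)^2 ≡ 652^2 = 425104 ≡ 1151 (mod 1201)
17^10 = 17^8 · 17^2 ≡ 1151 · 289 ≡ 1163 (mod 1201).
So B = 1163. Kai then computes K = B^a mod n = 1163^20 mod 1201.
1163^1 ≡ 1163 (mod 1201)
1163^2 = (1163^1)^2 ≡ 1163^2 = 1352569 ≡ 243 (mod 1201)
1163^4 = (1163^2)^2 ≡ 243^2 = 59049 ≡ 200 (mod 1201)
1163^8 = (1163^4)^2 ≡ 200^2 = 40000 ≡ 367 (mod 1201)
1163^16 = (1163^8)^2 ≡ 367^2 = 134689 ≡ 177 (mod 1201)
1163^20 = 1163^16 · 1163^4 ≡ 177 · 200 ≡ 571 (mod 1201).

571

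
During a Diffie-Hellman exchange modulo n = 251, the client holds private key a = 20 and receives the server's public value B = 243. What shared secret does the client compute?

Shared key K = 243^20 mod 251.
243^1 ≡ 243 (mod 251)
243^2 = (243^1)^2 ≡ 243^2 = 59049 ≡ 64 (mod 251)
243^4 = (243^2)^2 ≡ 64^2 = 4096 ≡ 80 (mod 251)
243^8 = (243^4)^2 ≡ 80^2 = 6400 ≡ 125 (mod 251)
243^16 = (243^8)^2 ≡ 125^2 = 15625 ≡ 63 (mod 251)
243^20 = 243^16 · 243^4 ≡ 63 · 80 ≡ 20 (mod 251).

20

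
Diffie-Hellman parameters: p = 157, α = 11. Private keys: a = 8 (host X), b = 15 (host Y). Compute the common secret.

75

Host Y sends B = α^b mod p = 11^15 mod 157.
11^1 ≡ 11 (mod 157)
11^2 = (11^1)^2 ≡ 11^2 = 121 ≡ 121 (mod 157)
11^4 = (11^2)^2 ≡ 121^2 = 14641 ≡ 40 (mod 157)
11^8 = (11^4)^2 ≡ 40^2 = 1600 ≡ 30 (mod 157)
11^15 = 11^8 · 11^4 · 11^2 · 11^1 ≡ 30 · 40 · 121 · 11 ≡ 39 (mod 157).
So B = 39. Host X then computes K = B^a mod p = 39^8 mod 157.
39^1 ≡ 39 (mod 157)
39^2 = (39^1)^2 ≡ 39^2 = 1521 ≡ 108 (mod 157)
39^4 = (39^2)^2 ≡ 108^2 = 11664 ≡ 46 (mod 157)
39^8 = (39^4)^2 ≡ 46^2 = 2116 ≡ 75 (mod 157)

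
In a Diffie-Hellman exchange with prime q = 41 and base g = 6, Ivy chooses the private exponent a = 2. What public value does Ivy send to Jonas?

36

Public value = 6^2 (mod 41).
6^1 ≡ 6 (mod 41)
6^2 = (6^1)^2 ≡ 6^2 = 36 ≡ 36 (mod 41)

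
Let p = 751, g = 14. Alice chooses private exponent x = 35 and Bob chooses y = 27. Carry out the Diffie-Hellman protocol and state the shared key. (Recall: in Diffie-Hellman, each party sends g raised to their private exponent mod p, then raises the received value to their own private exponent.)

85

Alice sends A = g^x mod p = 14^35 mod 751.
14^1 ≡ 14 (mod 751)
14^2 = (14^1)^2 ≡ 14^2 = 196 ≡ 196 (mod 751)
14^4 = (14^2)^2 ≡ 196^2 = 38416 ≡ 115 (mod 751)
14^8 = (14^4)^2 ≡ 115^2 = 13225 ≡ 458 (mod 751)
14^16 = (14^8)^2 ≡ 458^2 = 209764 ≡ 235 (mod 751)
14^32 = (14^16)^2 ≡ 235^2 = 55225 ≡ 402 (mod 751)
14^35 = 14^32 · 14^2 · 14^1 ≡ 402 · 196 · 14 ≡ 620 (mod 751).
So A = 620. Bob then computes K = A^y mod p = 620^27 mod 751.
620^1 ≡ 620 (mod 751)
620^2 = (620^1)^2 ≡ 620^2 = 384400 ≡ 639 (mod 751)
620^4 = (620^2)^2 ≡ 639^2 = 408321 ≡ 528 (mod 751)
620^8 = (620^4)^2 ≡ 528^2 = 278784 ≡ 163 (mod 751)
620^16 = (620^8)^2 ≡ 163^2 = 26569 ≡ 284 (mod 751)
620^27 = 620^16 · 620^8 · 620^2 · 620^1 ≡ 284 · 163 · 639 · 620 ≡ 85 (mod 751).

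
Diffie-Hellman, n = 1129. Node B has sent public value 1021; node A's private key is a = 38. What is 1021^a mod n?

638

Shared key K = 1021^38 mod 1129.
1021^1 ≡ 1021 (mod 1129)
1021^2 = (1021^1)^2 ≡ 1021^2 = 1042441 ≡ 374 (mod 1129)
1021^4 = (1021^2)^2 ≡ 374^2 = 139876 ≡ 1009 (mod 1129)
1021^8 = (1021^4)^2 ≡ 1009^2 = 1018081 ≡ 852 (mod 1129)
1021^16 = (1021^8)^2 ≡ 852^2 = 725904 ≡ 1086 (mod 1129)
1021^32 = (1021^16)^2 ≡ 1086^2 = 1179396 ≡ 720 (mod 1129)
1021^38 = 1021^32 · 1021^4 · 1021^2 ≡ 720 · 1009 · 374 ≡ 638 (mod 1129).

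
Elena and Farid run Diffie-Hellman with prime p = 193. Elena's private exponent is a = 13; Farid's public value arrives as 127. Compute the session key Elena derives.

Shared key K = 127^13 mod 193.
127^1 ≡ 127 (mod 193)
127^2 = (127^1)^2 ≡ 127^2 = 16129 ≡ 110 (mod 193)
127^4 = (127^2)^2 ≡ 110^2 = 12100 ≡ 134 (mod 193)
127^8 = (127^4)^2 ≡ 134^2 = 17956 ≡ 7 (mod 193)
127^13 = 127^8 · 127^4 · 127^1 ≡ 7 · 134 · 127 ≡ 45 (mod 193).

45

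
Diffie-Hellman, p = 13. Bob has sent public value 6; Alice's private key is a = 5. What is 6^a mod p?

2

Shared key K = 6^5 mod 13.
6^1 ≡ 6 (mod 13)
6^2 = (6^1)^2 ≡ 6^2 = 36 ≡ 10 (mod 13)
6^4 = (6^2)^2 ≡ 10^2 = 100 ≡ 9 (mod 13)
6^5 = 6^4 · 6^1 ≡ 9 · 6 ≡ 2 (mod 13).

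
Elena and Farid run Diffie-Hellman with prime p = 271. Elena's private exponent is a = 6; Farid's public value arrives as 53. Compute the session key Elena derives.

119

Shared key K = 53^6 mod 271.
53^1 ≡ 53 (mod 271)
53^2 = (53^1)^2 ≡ 53^2 = 2809 ≡ 99 (mod 271)
53^4 = (53^2)^2 ≡ 99^2 = 9801 ≡ 45 (mod 271)
53^6 = 53^4 · 53^2 ≡ 45 · 99 ≡ 119 (mod 271).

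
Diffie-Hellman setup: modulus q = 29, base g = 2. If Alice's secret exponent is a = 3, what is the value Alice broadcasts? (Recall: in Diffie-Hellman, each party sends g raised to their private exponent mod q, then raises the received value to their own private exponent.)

Public value = 2^3 mod 29.
2^1 ≡ 2 (mod 29)
2^2 = (2^1)^2 ≡ 2^2 = 4 ≡ 4 (mod 29)
2^3 = 2^2 · 2^1 ≡ 4 · 2 ≡ 8 (mod 29).

8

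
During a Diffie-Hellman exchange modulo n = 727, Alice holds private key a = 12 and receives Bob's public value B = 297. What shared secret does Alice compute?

Shared key K = 297^12 mod 727.
297^1 ≡ 297 (mod 727)
297^2 = (297^1)^2 ≡ 297^2 = 88209 ≡ 242 (mod 727)
297^4 = (297^2)^2 ≡ 242^2 = 58564 ≡ 404 (mod 727)
297^8 = (297^4)^2 ≡ 404^2 = 163216 ≡ 368 (mod 727)
297^12 = 297^8 · 297^4 ≡ 368 · 404 ≡ 364 (mod 727).

364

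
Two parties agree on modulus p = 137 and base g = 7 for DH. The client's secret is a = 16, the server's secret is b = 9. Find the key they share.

The client sends A = g^a mod p = 7^16 mod 137.
7^1 ≡ 7 (mod 137)
7^2 = (7^1)^2 ≡ 7^2 = 49 ≡ 49 (mod 137)
7^4 = (7^2)^2 ≡ 49^2 = 2401 ≡ 72 (mod 137)
7^8 = (7^4)^2 ≡ 72^2 = 5184 ≡ 115 (mod 137)
7^16 = (7^8)^2 ≡ 115^2 = 13225 ≡ 73 (mod 137)
So A = 73. The server then computes K = A^b mod p = 73^9 mod 137.
73^1 ≡ 73 (mod 137)
73^2 = (73^1)^2 ≡ 73^2 = 5329 ≡ 123 (mod 137)
73^4 = (73^2)^2 ≡ 123^2 = 15129 ≡ 59 (mod 137)
73^8 = (73^4)^2 ≡ 59^2 = 3481 ≡ 56 (mod 137)
73^9 = 73^8 · 73^1 ≡ 56 · 73 ≡ 115 (mod 137).

115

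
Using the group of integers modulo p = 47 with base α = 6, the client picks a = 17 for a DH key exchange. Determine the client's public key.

25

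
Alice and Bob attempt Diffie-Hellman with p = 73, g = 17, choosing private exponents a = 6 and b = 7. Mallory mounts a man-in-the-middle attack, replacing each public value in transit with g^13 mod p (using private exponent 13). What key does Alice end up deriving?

46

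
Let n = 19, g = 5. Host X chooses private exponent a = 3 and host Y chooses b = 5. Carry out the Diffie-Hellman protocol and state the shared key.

Host Y sends B = g^b mod n = 5^5 mod 19.
5^1 ≡ 5 (mod 19)
5^2 = (5^1)^2 ≡ 5^2 = 25 ≡ 6 (mod 19)
5^4 = (5^2)^2 ≡ 6^2 = 36 ≡ 17 (mod 19)
5^5 = 5^4 · 5^1 ≡ 17 · 5 ≡ 9 (mod 19).
So B = 9. Host X then computes K = B^a mod n = 9^3 mod 19.
9^1 ≡ 9 (mod 19)
9^2 = (9^1)^2 ≡ 9^2 = 81 ≡ 5 (mod 19)
9^3 = 9^2 · 9^1 ≡ 5 · 9 ≡ 7 (mod 19).

7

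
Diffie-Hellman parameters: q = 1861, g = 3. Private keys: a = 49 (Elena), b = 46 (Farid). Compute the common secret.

Farid sends B = g^b mod q = 3^46 mod 1861.
3^1 ≡ 3 (mod 1861)
3^2 = (3^1)^2 ≡ 3^2 = 9 ≡ 9 (mod 1861)
3^4 = (3^2)^2 ≡ 9^2 = 81 ≡ 81 (mod 1861)
3^8 = (3^4)^2 ≡ 81^2 = 6561 ≡ 978 (mod 1861)
3^16 = (3^8)^2 ≡ 978^2 = 956484 ≡ 1791 (mod 1861)
3^32 = (3^16)^2 ≡ 1791^2 = 3207681 ≡ 1178 (mod 1861)
3^46 = 3^32 · 3^8 · 3^4 · 3^2 ≡ 1178 · 978 · 81 · 9 ≡ 1797 (mod 1861).
So B = 1797. Elena then computes K = B^a mod q = 1797^49 mod 1861.
1797^1 ≡ 1797 (mod 1861)
1797^2 = (1797^1)^2 ≡ 1797^2 = 3229209 ≡ 374 (mod 1861)
1797^4 = (1797^2)^2 ≡ 374^2 = 139876 ≡ 301 (mod 1861)
1797^8 = (1797^4)^2 ≡ 301^2 = 90601 ≡ 1273 (mod 1861)
1797^16 = (1797^8)^2 ≡ 1273^2 = 1620529 ≡ 1459 (mod 1861)
1797^32 = (1797^16)^2 ≡ 1459^2 = 2128681 ≡ 1558 (mod 1861)
1797^49 = 1797^32 · 1797^16 · 1797^1 ≡ 1558 · 1459 · 1797 ≡ 145 (mod 1861).

145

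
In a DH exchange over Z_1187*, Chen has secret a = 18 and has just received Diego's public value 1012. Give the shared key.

Shared key K = 1012^18 mod 1187.
1012^1 ≡ 1012 (mod 1187)
1012^2 = (1012^1)^2 ≡ 1012^2 = 1024144 ≡ 950 (mod 1187)
1012^4 = (1012^2)^2 ≡ 950^2 = 902500 ≡ 380 (mod 1187)
1012^8 = (1012^4)^2 ≡ 380^2 = 144400 ≡ 773 (mod 1187)
1012^16 = (1012^8)^2 ≡ 773^2 = 597529 ≡ 468 (mod 1187)
1012^18 = 1012^16 · 1012^2 ≡ 468 · 950 ≡ 662 (mod 1187).

662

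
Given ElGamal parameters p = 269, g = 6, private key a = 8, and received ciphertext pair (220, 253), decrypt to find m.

103

Shared mask s = c₁^a mod p = 220^8 mod 269.
220^1 ≡ 220 (mod 269)
220^2 = (220^1)^2 ≡ 220^2 = 48400 ≡ 249 (mod 269)
220^4 = (220^2)^2 ≡ 249^2 = 62001 ≡ 131 (mod 269)
220^8 = (220^4)^2 ≡ 131^2 = 17161 ≡ 214 (mod 269)
So s = 214; s⁻¹ ≡ 44 (mod 269).
m = c₂ · s⁻¹ mod 269 = 253 · 44 mod 269 = 103.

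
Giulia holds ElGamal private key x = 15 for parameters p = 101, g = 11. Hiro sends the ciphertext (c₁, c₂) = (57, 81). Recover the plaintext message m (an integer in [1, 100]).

Shared mask s = c₁^x mod p = 57^15 mod 101.
57^1 ≡ 57 (mod 101)
57^2 = (57^1)^2 ≡ 57^2 = 3249 ≡ 17 (mod 101)
57^4 = (57^2)^2 ≡ 17^2 = 289 ≡ 87 (mod 101)
57^8 = (57^4)^2 ≡ 87^2 = 7569 ≡ 95 (mod 101)
57^15 = 57^8 · 57^4 · 57^2 · 57^1 ≡ 95 · 87 · 17 · 57 ≡ 91 (mod 101).
So s = 91; s⁻¹ ≡ 10 (mod 101).
m = c₂ · s⁻¹ mod 101 = 81 · 10 mod 101 = 2.

2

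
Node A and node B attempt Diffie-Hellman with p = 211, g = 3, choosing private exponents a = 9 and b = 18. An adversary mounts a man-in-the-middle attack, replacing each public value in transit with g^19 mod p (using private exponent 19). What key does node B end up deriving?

Node B receives an adversary's public value M = 3^19 mod 211 instead of the honest one.
3^1 ≡ 3 (mod 211)
3^2 = (3^1)^2 ≡ 3^2 = 9 ≡ 9 (mod 211)
3^4 = (3^2)^2 ≡ 9^2 = 81 ≡ 81 (mod 211)
3^8 = (3^4)^2 ≡ 81^2 = 6561 ≡ 20 (mod 211)
3^16 = (3^8)^2 ≡ 20^2 = 400 ≡ 189 (mod 211)
3^19 = 3^16 · 3^2 · 3^1 ≡ 189 · 9 · 3 ≡ 39 (mod 211).
So M = 39. Node B computes K = M^18 mod 211.
39^1 ≡ 39 (mod 211)
39^2 = (39^1)^2 ≡ 39^2 = 1521 ≡ 44 (mod 211)
39^4 = (39^2)^2 ≡ 44^2 = 1936 ≡ 37 (mod 211)
39^8 = (39^4)^2 ≡ 37^2 = 1369 ≡ 103 (mod 211)
39^16 = (39^8)^2 ≡ 103^2 = 10609 ≡ 59 (mod 211)
39^18 = 39^16 · 39^2 ≡ 59 · 44 ≡ 64 (mod 211).

64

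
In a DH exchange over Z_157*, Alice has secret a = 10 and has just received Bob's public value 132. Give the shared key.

71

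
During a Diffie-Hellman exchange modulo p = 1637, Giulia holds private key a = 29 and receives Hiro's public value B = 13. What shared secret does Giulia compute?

1092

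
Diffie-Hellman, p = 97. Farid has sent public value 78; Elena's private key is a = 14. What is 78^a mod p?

Shared key K = 78^14 mod 97.
78^1 ≡ 78 (mod 97)
78^2 = (78^1)^2 ≡ 78^2 = 6084 ≡ 70 (mod 97)
78^4 = (78^2)^2 ≡ 70^2 = 4900 ≡ 50 (mod 97)
78^8 = (78^4)^2 ≡ 50^2 = 2500 ≡ 75 (mod 97)
78^14 = 78^8 · 78^4 · 78^2 ≡ 75 · 50 · 70 ≡ 18 (mod 97).

18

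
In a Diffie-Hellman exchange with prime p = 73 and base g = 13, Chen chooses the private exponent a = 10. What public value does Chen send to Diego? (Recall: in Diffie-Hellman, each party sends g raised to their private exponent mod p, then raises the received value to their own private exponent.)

6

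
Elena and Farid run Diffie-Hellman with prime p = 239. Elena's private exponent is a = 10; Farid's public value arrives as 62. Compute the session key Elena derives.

Shared key K = 62^10 mod 239.
62^1 ≡ 62 (mod 239)
62^2 = (62^1)^2 ≡ 62^2 = 3844 ≡ 20 (mod 239)
62^4 = (62^2)^2 ≡ 20^2 = 400 ≡ 161 (mod 239)
62^8 = (62^4)^2 ≡ 161^2 = 25921 ≡ 109 (mod 239)
62^10 = 62^8 · 62^2 ≡ 109 · 20 ≡ 29 (mod 239).

29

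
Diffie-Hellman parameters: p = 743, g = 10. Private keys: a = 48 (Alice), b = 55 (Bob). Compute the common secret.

22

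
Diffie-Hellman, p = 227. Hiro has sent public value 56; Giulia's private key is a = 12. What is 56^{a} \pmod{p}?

Shared key K = 56^12 mod 227.
56^1 ≡ 56 (mod 227)
56^2 = (56^1)^2 ≡ 56^2 = 3136 ≡ 185 (mod 227)
56^4 = (56^2)^2 ≡ 185^2 = 34225 ≡ 175 (mod 227)
56^8 = (56^4)^2 ≡ 175^2 = 30625 ≡ 207 (mod 227)
56^12 = 56^8 · 56^4 ≡ 207 · 175 ≡ 132 (mod 227).

132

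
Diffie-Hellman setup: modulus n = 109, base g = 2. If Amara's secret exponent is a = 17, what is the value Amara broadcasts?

Public value = 2^17 mod 109.
2^1 ≡ 2 (mod 109)
2^2 = (2^1)^2 ≡ 2^2 = 4 ≡ 4 (mod 109)
2^4 = (2^2)^2 ≡ 4^2 = 16 ≡ 16 (mod 109)
2^8 = (2^4)^2 ≡ 16^2 = 256 ≡ 38 (mod 109)
2^16 = (2^8)^2 ≡ 38^2 = 1444 ≡ 27 (mod 109)
2^17 = 2^16 · 2^1 ≡ 27 · 2 ≡ 54 (mod 109).

54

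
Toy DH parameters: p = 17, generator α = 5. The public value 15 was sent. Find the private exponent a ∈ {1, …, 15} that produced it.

14

Try successive powers of 5 modulo 17:
5^1 ≡ 5
5^2 ≡ 8
5^3 ≡ 6
5^4 ≡ 13
5^5 ≡ 14
5^6 ≡ 2
5^7 ≡ 10
5^8 ≡ 16
5^9 ≡ 12
5^10 ≡ 9
5^11 ≡ 11
5^12 ≡ 4
5^13 ≡ 3
5^14 ≡ 15
Found: a = 14.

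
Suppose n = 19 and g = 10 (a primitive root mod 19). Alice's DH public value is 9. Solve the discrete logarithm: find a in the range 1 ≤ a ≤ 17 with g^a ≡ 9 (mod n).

Try successive powers of 10 modulo 19:
10^1 ≡ 10
10^2 ≡ 5
10^3 ≡ 12
10^4 ≡ 6
10^5 ≡ 3
10^6 ≡ 11
10^7 ≡ 15
10^8 ≡ 17
10^9 ≡ 18
10^10 ≡ 9
Found: a = 10.

10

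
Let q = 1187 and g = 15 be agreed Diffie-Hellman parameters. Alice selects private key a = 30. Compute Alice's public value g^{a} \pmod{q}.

1094

Public value = 15^{30} \pmod{1187}.
15^1 ≡ 15 (mod 1187)
15^2 = (15^1)^2 ≡ 15^2 = 225 ≡ 225 (mod 1187)
15^4 = (15^2)^2 ≡ 225^2 = 50625 ≡ 771 (mod 1187)
15^8 = (15^4)^2 ≡ 771^2 = 594441 ≡ 941 (mod 1187)
15^16 = (15^8)^2 ≡ 941^2 = 885481 ≡ 1166 (mod 1187)
15^30 = 15^16 · 15^8 · 15^4 · 15^2 ≡ 1166 · 941 · 771 · 225 ≡ 1094 (mod 1187).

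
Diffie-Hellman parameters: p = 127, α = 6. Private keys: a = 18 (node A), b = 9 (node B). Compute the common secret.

32

Node B sends B = α^b mod p = 6^9 mod 127.
6^1 ≡ 6 (mod 127)
6^2 = (6^1)^2 ≡ 6^2 = 36 ≡ 36 (mod 127)
6^4 = (6^2)^2 ≡ 36^2 = 1296 ≡ 26 (mod 127)
6^8 = (6^4)^2 ≡ 26^2 = 676 ≡ 41 (mod 127)
6^9 = 6^8 · 6^1 ≡ 41 · 6 ≡ 119 (mod 127).
So B = 119. Node A then computes K = B^a mod p = 119^18 mod 127.
119^1 ≡ 119 (mod 127)
119^2 = (119^1)^2 ≡ 119^2 = 14161 ≡ 64 (mod 127)
119^4 = (119^2)^2 ≡ 64^2 = 4096 ≡ 32 (mod 127)
119^8 = (119^4)^2 ≡ 32^2 = 1024 ≡ 8 (mod 127)
119^16 = (119^8)^2 ≡ 8^2 = 64 ≡ 64 (mod 127)
119^18 = 119^16 · 119^2 ≡ 64 · 64 ≡ 32 (mod 127).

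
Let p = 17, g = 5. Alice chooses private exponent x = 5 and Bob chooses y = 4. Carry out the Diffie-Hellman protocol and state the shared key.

Alice sends A = g^x mod p = 5^5 mod 17.
5^1 ≡ 5 (mod 17)
5^2 = (5^1)^2 ≡ 5^2 = 25 ≡ 8 (mod 17)
5^4 = (5^2)^2 ≡ 8^2 = 64 ≡ 13 (mod 17)
5^5 = 5^4 · 5^1 ≡ 13 · 5 ≡ 14 (mod 17).
So A = 14. Bob then computes K = A^y mod p = 14^4 mod 17.
14^1 ≡ 14 (mod 17)
14^2 = (14^1)^2 ≡ 14^2 = 196 ≡ 9 (mod 17)
14^4 = (14^2)^2 ≡ 9^2 = 81 ≡ 13 (mod 17)

13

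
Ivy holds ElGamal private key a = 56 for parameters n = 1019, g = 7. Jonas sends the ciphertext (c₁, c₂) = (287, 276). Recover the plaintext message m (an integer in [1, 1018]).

814

Shared mask s = c₁^a mod n = 287^56 mod 1019.
287^1 ≡ 287 (mod 1019)
287^2 = (287^1)^2 ≡ 287^2 = 82369 ≡ 849 (mod 1019)
287^4 = (287^2)^2 ≡ 849^2 = 720801 ≡ 368 (mod 1019)
287^8 = (287^4)^2 ≡ 368^2 = 135424 ≡ 916 (mod 1019)
287^16 = (287^8)^2 ≡ 916^2 = 839056 ≡ 419 (mod 1019)
287^32 = (287^16)^2 ≡ 419^2 = 175561 ≡ 293 (mod 1019)
287^56 = 287^32 · 287^16 · 287^8 ≡ 293 · 419 · 916 ≡ 789 (mod 1019).
So s = 789; s⁻¹ ≡ 350 (mod 1019).
m = c₂ · s⁻¹ mod 1019 = 276 · 350 mod 1019 = 814.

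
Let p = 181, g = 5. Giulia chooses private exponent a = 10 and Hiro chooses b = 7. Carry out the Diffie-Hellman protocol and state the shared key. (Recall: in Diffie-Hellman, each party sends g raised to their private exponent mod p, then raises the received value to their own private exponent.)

Giulia sends A = g^a mod p = 5^10 mod 181.
5^1 ≡ 5 (mod 181)
5^2 = (5^1)^2 ≡ 5^2 = 25 ≡ 25 (mod 181)
5^4 = (5^2)^2 ≡ 25^2 = 625 ≡ 82 (mod 181)
5^8 = (5^4)^2 ≡ 82^2 = 6724 ≡ 27 (mod 181)
5^10 = 5^8 · 5^2 ≡ 27 · 25 ≡ 132 (mod 181).
So A = 132. Hiro then computes K = A^b mod p = 132^7 mod 181.
132^1 ≡ 132 (mod 181)
132^2 = (132^1)^2 ≡ 132^2 = 17424 ≡ 48 (mod 181)
132^4 = (132^2)^2 ≡ 48^2 = 2304 ≡ 132 (mod 181)
132^7 = 132^4 · 132^2 · 132^1 ≡ 132 · 48 · 132 ≡ 132 (mod 181).

132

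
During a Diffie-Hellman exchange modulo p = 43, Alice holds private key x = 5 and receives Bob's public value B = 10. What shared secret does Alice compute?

25

Shared key K = 10^5 mod 43.
10^1 ≡ 10 (mod 43)
10^2 = (10^1)^2 ≡ 10^2 = 100 ≡ 14 (mod 43)
10^4 = (10^2)^2 ≡ 14^2 = 196 ≡ 24 (mod 43)
10^5 = 10^4 · 10^1 ≡ 24 · 10 ≡ 25 (mod 43).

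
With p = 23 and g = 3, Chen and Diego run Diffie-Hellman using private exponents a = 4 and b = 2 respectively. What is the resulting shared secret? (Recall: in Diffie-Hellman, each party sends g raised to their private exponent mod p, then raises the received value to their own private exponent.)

6

Chen sends A = g^a mod p = 3^4 mod 23.
3^1 ≡ 3 (mod 23)
3^2 = (3^1)^2 ≡ 3^2 = 9 ≡ 9 (mod 23)
3^4 = (3^2)^2 ≡ 9^2 = 81 ≡ 12 (mod 23)
So A = 12. Diego then computes K = A^b mod p = 12^2 mod 23.
12^1 ≡ 12 (mod 23)
12^2 = (12^1)^2 ≡ 12^2 = 144 ≡ 6 (mod 23)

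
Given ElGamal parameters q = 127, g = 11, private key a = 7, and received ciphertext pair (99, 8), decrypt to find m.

Shared mask s = c₁^a mod q = 99^7 mod 127.
99^1 ≡ 99 (mod 127)
99^2 = (99^1)^2 ≡ 99^2 = 9801 ≡ 22 (mod 127)
99^4 = (99^2)^2 ≡ 22^2 = 484 ≡ 103 (mod 127)
99^7 = 99^4 · 99^2 · 99^1 ≡ 103 · 22 · 99 ≡ 52 (mod 127).
So s = 52; s⁻¹ ≡ 22 (mod 127).
m = c₂ · s⁻¹ mod 127 = 8 · 22 mod 127 = 49.

49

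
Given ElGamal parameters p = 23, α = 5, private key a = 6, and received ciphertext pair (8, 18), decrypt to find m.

Shared mask s = c₁^a mod p = 8^6 mod 23.
8^1 ≡ 8 (mod 23)
8^2 = (8^1)^2 ≡ 8^2 = 64 ≡ 18 (mod 23)
8^4 = (8^2)^2 ≡ 18^2 = 324 ≡ 2 (mod 23)
8^6 = 8^4 · 8^2 ≡ 2 · 18 ≡ 13 (mod 23).
So s = 13; s⁻¹ ≡ 16 (mod 23).
m = c₂ · s⁻¹ mod 23 = 18 · 16 mod 23 = 12.

12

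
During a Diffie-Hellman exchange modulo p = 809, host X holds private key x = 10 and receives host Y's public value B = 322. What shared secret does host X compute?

Shared key K = 322^10 mod 809.
322^1 ≡ 322 (mod 809)
322^2 = (322^1)^2 ≡ 322^2 = 103684 ≡ 132 (mod 809)
322^4 = (322^2)^2 ≡ 132^2 = 17424 ≡ 435 (mod 809)
322^8 = (322^4)^2 ≡ 435^2 = 189225 ≡ 728 (mod 809)
322^10 = 322^8 · 322^2 ≡ 728 · 132 ≡ 634 (mod 809).

634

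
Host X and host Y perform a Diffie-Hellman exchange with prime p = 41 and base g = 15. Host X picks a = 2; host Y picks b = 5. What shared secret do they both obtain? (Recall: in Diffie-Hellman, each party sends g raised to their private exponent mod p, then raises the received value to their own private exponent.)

32

Host X sends A = g^a mod p = 15^2 mod 41.
15^1 ≡ 15 (mod 41)
15^2 = (15^1)^2 ≡ 15^2 = 225 ≡ 20 (mod 41)
So A = 20. Host Y then computes K = A^b mod p = 20^5 mod 41.
20^1 ≡ 20 (mod 41)
20^2 = (20^1)^2 ≡ 20^2 = 400 ≡ 31 (mod 41)
20^4 = (20^2)^2 ≡ 31^2 = 961 ≡ 18 (mod 41)
20^5 = 20^4 · 20^1 ≡ 18 · 20 ≡ 32 (mod 41).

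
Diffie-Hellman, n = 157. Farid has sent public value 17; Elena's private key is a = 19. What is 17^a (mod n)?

Shared key K = 17^19 mod 157.
17^1 ≡ 17 (mod 157)
17^2 = (17^1)^2 ≡ 17^2 = 289 ≡ 132 (mod 157)
17^4 = (17^2)^2 ≡ 132^2 = 17424 ≡ 154 (mod 157)
17^8 = (17^4)^2 ≡ 154^2 = 23716 ≡ 9 (mod 157)
17^16 = (17^8)^2 ≡ 9^2 = 81 ≡ 81 (mod 157)
17^19 = 17^16 · 17^2 · 17^1 ≡ 81 · 132 · 17 ≡ 115 (mod 157).

115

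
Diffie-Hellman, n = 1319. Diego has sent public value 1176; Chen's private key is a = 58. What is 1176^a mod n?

Shared key K = 1176^58 mod 1319.
1176^1 ≡ 1176 (mod 1319)
1176^2 = (1176^1)^2 ≡ 1176^2 = 1382976 ≡ 664 (mod 1319)
1176^4 = (1176^2)^2 ≡ 664^2 = 440896 ≡ 350 (mod 1319)
1176^8 = (1176^4)^2 ≡ 350^2 = 122500 ≡ 1152 (mod 1319)
1176^16 = (1176^8)^2 ≡ 1152^2 = 1327104 ≡ 190 (mod 1319)
1176^32 = (1176^16)^2 ≡ 190^2 = 36100 ≡ 487 (mod 1319)
1176^58 = 1176^32 · 1176^16 · 1176^8 · 1176^2 ≡ 487 · 190 · 1152 · 664 ≡ 66 (mod 1319).

66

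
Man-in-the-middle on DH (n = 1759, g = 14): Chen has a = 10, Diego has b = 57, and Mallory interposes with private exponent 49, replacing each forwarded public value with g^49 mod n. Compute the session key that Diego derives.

Diego receives Mallory's public value M = 14^49 mod 1759 instead of the honest one.
14^1 ≡ 14 (mod 1759)
14^2 = (14^1)^2 ≡ 14^2 = 196 ≡ 196 (mod 1759)
14^4 = (14^2)^2 ≡ 196^2 = 38416 ≡ 1477 (mod 1759)
14^8 = (14^4)^2 ≡ 1477^2 = 2181529 ≡ 369 (mod 1759)
14^16 = (14^8)^2 ≡ 369^2 = 136161 ≡ 718 (mod 1759)
14^32 = (14^16)^2 ≡ 718^2 = 515524 ≡ 137 (mod 1759)
14^49 = 14^32 · 14^16 · 14^1 ≡ 137 · 718 · 14 ≡ 1586 (mod 1759).
So M = 1586. Diego computes K = M^57 mod 1759.
1586^1 ≡ 1586 (mod 1759)
1586^2 = (1586^1)^2 ≡ 1586^2 = 2515396 ≡ 26 (mod 1759)
1586^4 = (1586^2)^2 ≡ 26^2 = 676 ≡ 676 (mod 1759)
1586^8 = (1586^4)^2 ≡ 676^2 = 456976 ≡ 1395 (mod 1759)
1586^16 = (1586^8)^2 ≡ 1395^2 = 1946025 ≡ 571 (mod 1759)
1586^32 = (1586^16)^2 ≡ 571^2 = 326041 ≡ 626 (mod 1759)
1586^57 = 1586^32 · 1586^16 · 1586^8 · 1586^1 ≡ 626 · 571 · 1395 · 1586 ≡ 278 (mod 1759).

278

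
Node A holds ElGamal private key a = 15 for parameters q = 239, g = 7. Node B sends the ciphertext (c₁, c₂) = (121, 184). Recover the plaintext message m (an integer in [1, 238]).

Shared mask s = c₁^a mod q = 121^15 mod 239.
121^1 ≡ 121 (mod 239)
121^2 = (121^1)^2 ≡ 121^2 = 14641 ≡ 62 (mod 239)
121^4 = (121^2)^2 ≡ 62^2 = 3844 ≡ 20 (mod 239)
121^8 = (121^4)^2 ≡ 20^2 = 400 ≡ 161 (mod 239)
121^15 = 121^8 · 121^4 · 121^2 · 121^1 ≡ 161 · 20 · 62 · 121 ≡ 232 (mod 239).
So s = 232; s⁻¹ ≡ 34 (mod 239).
m = c₂ · s⁻¹ mod 239 = 184 · 34 mod 239 = 42.

42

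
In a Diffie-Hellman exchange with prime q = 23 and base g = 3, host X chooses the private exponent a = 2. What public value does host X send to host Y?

9

Public value = 3^2 (mod 23).
3^1 ≡ 3 (mod 23)
3^2 = (3^1)^2 ≡ 3^2 = 9 ≡ 9 (mod 23)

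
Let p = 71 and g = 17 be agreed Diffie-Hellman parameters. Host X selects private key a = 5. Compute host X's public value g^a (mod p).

70

Public value = 17^5 (mod 71).
17^1 ≡ 17 (mod 71)
17^2 = (17^1)^2 ≡ 17^2 = 289 ≡ 5 (mod 71)
17^4 = (17^2)^2 ≡ 5^2 = 25 ≡ 25 (mod 71)
17^5 = 17^4 · 17^1 ≡ 25 · 17 ≡ 70 (mod 71).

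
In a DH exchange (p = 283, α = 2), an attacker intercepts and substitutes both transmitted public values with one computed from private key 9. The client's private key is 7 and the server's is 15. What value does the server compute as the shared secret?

The server receives an attacker's public value M = 2^9 mod 283 instead of the honest one.
2^1 ≡ 2 (mod 283)
2^2 = (2^1)^2 ≡ 2^2 = 4 ≡ 4 (mod 283)
2^4 = (2^2)^2 ≡ 4^2 = 16 ≡ 16 (mod 283)
2^8 = (2^4)^2 ≡ 16^2 = 256 ≡ 256 (mod 283)
2^9 = 2^8 · 2^1 ≡ 256 · 2 ≡ 229 (mod 283).
So M = 229. The server computes K = M^15 mod 283.
229^1 ≡ 229 (mod 283)
229^2 = (229^1)^2 ≡ 229^2 = 52441 ≡ 86 (mod 283)
229^4 = (229^2)^2 ≡ 86^2 = 7396 ≡ 38 (mod 283)
229^8 = (229^4)^2 ≡ 38^2 = 1444 ≡ 29 (mod 283)
229^15 = 229^8 · 229^4 · 229^2 · 229^1 ≡ 29 · 38 · 86 · 229 ≡ 84 (mod 283).

84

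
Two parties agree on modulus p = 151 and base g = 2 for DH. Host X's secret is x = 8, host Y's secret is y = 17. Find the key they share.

2

Host Y sends B = g^y mod p = 2^17 mod 151.
2^1 ≡ 2 (mod 151)
2^2 = (2^1)^2 ≡ 2^2 = 4 ≡ 4 (mod 151)
2^4 = (2^2)^2 ≡ 4^2 = 16 ≡ 16 (mod 151)
2^8 = (2^4)^2 ≡ 16^2 = 256 ≡ 105 (mod 151)
2^16 = (2^8)^2 ≡ 105^2 = 11025 ≡ 2 (mod 151)
2^17 = 2^16 · 2^1 ≡ 2 · 2 ≡ 4 (mod 151).
So B = 4. Host X then computes K = B^x mod p = 4^8 mod 151.
4^1 ≡ 4 (mod 151)
4^2 = (4^1)^2 ≡ 4^2 = 16 ≡ 16 (mod 151)
4^4 = (4^2)^2 ≡ 16^2 = 256 ≡ 105 (mod 151)
4^8 = (4^4)^2 ≡ 105^2 = 11025 ≡ 2 (mod 151)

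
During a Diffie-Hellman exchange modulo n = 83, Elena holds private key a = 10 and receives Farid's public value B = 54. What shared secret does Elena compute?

31

Shared key K = 54^10 mod 83.
54^1 ≡ 54 (mod 83)
54^2 = (54^1)^2 ≡ 54^2 = 2916 ≡ 11 (mod 83)
54^4 = (54^2)^2 ≡ 11^2 = 121 ≡ 38 (mod 83)
54^8 = (54^4)^2 ≡ 38^2 = 1444 ≡ 33 (mod 83)
54^10 = 54^8 · 54^2 ≡ 33 · 11 ≡ 31 (mod 83).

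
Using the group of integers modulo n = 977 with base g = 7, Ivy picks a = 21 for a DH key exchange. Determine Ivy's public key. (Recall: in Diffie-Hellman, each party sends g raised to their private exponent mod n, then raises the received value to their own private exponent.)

162

Public value = 7^21 (mod 977).
7^1 ≡ 7 (mod 977)
7^2 = (7^1)^2 ≡ 7^2 = 49 ≡ 49 (mod 977)
7^4 = (7^2)^2 ≡ 49^2 = 2401 ≡ 447 (mod 977)
7^8 = (7^4)^2 ≡ 447^2 = 199809 ≡ 501 (mod 977)
7^16 = (7^8)^2 ≡ 501^2 = 251001 ≡ 889 (mod 977)
7^21 = 7^16 · 7^4 · 7^1 ≡ 889 · 447 · 7 ≡ 162 (mod 977).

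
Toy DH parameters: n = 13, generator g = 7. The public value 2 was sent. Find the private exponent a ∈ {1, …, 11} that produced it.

11

Try successive powers of 7 modulo 13:
7^1 ≡ 7
7^2 ≡ 10
7^3 ≡ 5
7^4 ≡ 9
7^5 ≡ 11
7^6 ≡ 12
7^7 ≡ 6
7^8 ≡ 3
7^9 ≡ 8
7^10 ≡ 4
7^11 ≡ 2
Found: a = 11.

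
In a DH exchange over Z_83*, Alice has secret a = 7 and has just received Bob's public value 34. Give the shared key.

Shared key K = 34^7 mod 83.
34^1 ≡ 34 (mod 83)
34^2 = (34^1)^2 ≡ 34^2 = 1156 ≡ 77 (mod 83)
34^4 = (34^2)^2 ≡ 77^2 = 5929 ≡ 36 (mod 83)
34^7 = 34^4 · 34^2 · 34^1 ≡ 36 · 77 · 34 ≡ 43 (mod 83).

43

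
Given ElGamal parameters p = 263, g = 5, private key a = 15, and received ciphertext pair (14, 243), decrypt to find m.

Shared mask s = c₁^a mod p = 14^15 mod 263.
14^1 ≡ 14 (mod 263)
14^2 = (14^1)^2 ≡ 14^2 = 196 ≡ 196 (mod 263)
14^4 = (14^2)^2 ≡ 196^2 = 38416 ≡ 18 (mod 263)
14^8 = (14^4)^2 ≡ 18^2 = 324 ≡ 61 (mod 263)
14^15 = 14^8 · 14^4 · 14^2 · 14^1 ≡ 61 · 18 · 196 · 14 ≡ 247 (mod 263).
So s = 247; s⁻¹ ≡ 115 (mod 263).
m = c₂ · s⁻¹ mod 263 = 243 · 115 mod 263 = 67.

67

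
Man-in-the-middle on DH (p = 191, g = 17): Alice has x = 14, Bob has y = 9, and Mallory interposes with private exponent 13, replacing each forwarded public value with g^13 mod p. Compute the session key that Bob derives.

77

Bob receives Mallory's public value M = 17^13 mod 191 instead of the honest one.
17^1 ≡ 17 (mod 191)
17^2 = (17^1)^2 ≡ 17^2 = 289 ≡ 98 (mod 191)
17^4 = (17^2)^2 ≡ 98^2 = 9604 ≡ 54 (mod 191)
17^8 = (17^4)^2 ≡ 54^2 = 2916 ≡ 51 (mod 191)
17^13 = 17^8 · 17^4 · 17^1 ≡ 51 · 54 · 17 ≡ 23 (mod 191).
So M = 23. Bob computes K = M^9 mod 191.
23^1 ≡ 23 (mod 191)
23^2 = (23^1)^2 ≡ 23^2 = 529 ≡ 147 (mod 191)
23^4 = (23^2)^2 ≡ 147^2 = 21609 ≡ 26 (mod 191)
23^8 = (23^4)^2 ≡ 26^2 = 676 ≡ 103 (mod 191)
23^9 = 23^8 · 23^1 ≡ 103 · 23 ≡ 77 (mod 191).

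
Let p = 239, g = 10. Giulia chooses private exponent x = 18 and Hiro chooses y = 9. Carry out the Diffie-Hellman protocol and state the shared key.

Hiro sends B = g^y mod p = 10^9 mod 239.
10^1 ≡ 10 (mod 239)
10^2 = (10^1)^2 ≡ 10^2 = 100 ≡ 100 (mod 239)
10^4 = (10^2)^2 ≡ 100^2 = 10000 ≡ 201 (mod 239)
10^8 = (10^4)^2 ≡ 201^2 = 40401 ≡ 10 (mod 239)
10^9 = 10^8 · 10^1 ≡ 10 · 10 ≡ 100 (mod 239).
So B = 100. Giulia then computes K = B^x mod p = 100^18 mod 239.
100^1 ≡ 100 (mod 239)
100^2 = (100^1)^2 ≡ 100^2 = 10000 ≡ 201 (mod 239)
100^4 = (100^2)^2 ≡ 201^2 = 40401 ≡ 10 (mod 239)
100^8 = (100^4)^2 ≡ 10^2 = 100 ≡ 100 (mod 239)
100^16 = (100^8)^2 ≡ 100^2 = 10000 ≡ 201 (mod 239)
100^18 = 100^16 · 100^2 ≡ 201 · 201 ≡ 10 (mod 239).

10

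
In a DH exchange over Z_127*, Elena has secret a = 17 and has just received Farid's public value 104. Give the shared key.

49

Shared key K = 104^17 mod 127.
104^1 ≡ 104 (mod 127)
104^2 = (104^1)^2 ≡ 104^2 = 10816 ≡ 21 (mod 127)
104^4 = (104^2)^2 ≡ 21^2 = 441 ≡ 60 (mod 127)
104^8 = (104^4)^2 ≡ 60^2 = 3600 ≡ 44 (mod 127)
104^16 = (104^8)^2 ≡ 44^2 = 1936 ≡ 31 (mod 127)
104^17 = 104^16 · 104^1 ≡ 31 · 104 ≡ 49 (mod 127).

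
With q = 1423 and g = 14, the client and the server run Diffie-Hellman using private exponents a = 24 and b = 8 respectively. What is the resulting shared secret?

The server sends B = g^b mod q = 14^8 mod 1423.
14^1 ≡ 14 (mod 1423)
14^2 = (14^1)^2 ≡ 14^2 = 196 ≡ 196 (mod 1423)
14^4 = (14^2)^2 ≡ 196^2 = 38416 ≡ 1418 (mod 1423)
14^8 = (14^4)^2 ≡ 1418^2 = 2010724 ≡ 25 (mod 1423)
So B = 25. The client then computes K = B^a mod q = 25^24 mod 1423.
25^1 ≡ 25 (mod 1423)
25^2 = (25^1)^2 ≡ 25^2 = 625 ≡ 625 (mod 1423)
25^4 = (25^2)^2 ≡ 625^2 = 390625 ≡ 723 (mod 1423)
25^8 = (25^4)^2 ≡ 723^2 = 522729 ≡ 488 (mod 1423)
25^16 = (25^8)^2 ≡ 488^2 = 238144 ≡ 503 (mod 1423)
25^24 = 25^16 · 25^8 ≡ 503 · 488 ≡ 708 (mod 1423).

708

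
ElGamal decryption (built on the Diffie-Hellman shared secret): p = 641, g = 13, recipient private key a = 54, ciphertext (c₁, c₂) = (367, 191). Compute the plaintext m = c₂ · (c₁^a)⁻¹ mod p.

498

Shared mask s = c₁^a mod p = 367^54 mod 641.
367^1 ≡ 367 (mod 641)
367^2 = (367^1)^2 ≡ 367^2 = 134689 ≡ 79 (mod 641)
367^4 = (367^2)^2 ≡ 79^2 = 6241 ≡ 472 (mod 641)
367^8 = (367^4)^2 ≡ 472^2 = 222784 ≡ 357 (mod 641)
367^16 = (367^8)^2 ≡ 357^2 = 127449 ≡ 531 (mod 641)
367^32 = (367^16)^2 ≡ 531^2 = 281961 ≡ 562 (mod 641)
367^54 = 367^32 · 367^16 · 367^4 · 367^2 ≡ 562 · 531 · 472 · 79 ≡ 169 (mod 641).
So s = 169; s⁻¹ ≡ 110 (mod 641).
m = c₂ · s⁻¹ mod 641 = 191 · 110 mod 641 = 498.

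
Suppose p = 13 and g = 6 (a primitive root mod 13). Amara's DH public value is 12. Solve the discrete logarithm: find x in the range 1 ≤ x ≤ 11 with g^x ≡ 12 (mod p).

6

Try successive powers of 6 modulo 13:
6^1 ≡ 6
6^2 ≡ 10
6^3 ≡ 8
6^4 ≡ 9
6^5 ≡ 2
6^6 ≡ 12
Found: x = 6.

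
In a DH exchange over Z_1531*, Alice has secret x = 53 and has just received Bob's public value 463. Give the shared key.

Shared key K = 463^53 mod 1531.
463^1 ≡ 463 (mod 1531)
463^2 = (463^1)^2 ≡ 463^2 = 214369 ≡ 29 (mod 1531)
463^4 = (463^2)^2 ≡ 29^2 = 841 ≡ 841 (mod 1531)
463^8 = (463^4)^2 ≡ 841^2 = 707281 ≡ 1490 (mod 1531)
463^16 = (463^8)^2 ≡ 1490^2 = 2220100 ≡ 150 (mod 1531)
463^32 = (463^16)^2 ≡ 150^2 = 22500 ≡ 1066 (mod 1531)
463^53 = 463^32 · 463^16 · 463^4 · 463^1 ≡ 1066 · 150 · 841 · 463 ≡ 1140 (mod 1531).

1140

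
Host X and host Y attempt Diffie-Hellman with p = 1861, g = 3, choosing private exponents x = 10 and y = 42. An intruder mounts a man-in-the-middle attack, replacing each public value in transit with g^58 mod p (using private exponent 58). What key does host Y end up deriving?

1541

Host Y receives an intruder's public value M = 3^58 mod 1861 instead of the honest one.
3^1 ≡ 3 (mod 1861)
3^2 = (3^1)^2 ≡ 3^2 = 9 ≡ 9 (mod 1861)
3^4 = (3^2)^2 ≡ 9^2 = 81 ≡ 81 (mod 1861)
3^8 = (3^4)^2 ≡ 81^2 = 6561 ≡ 978 (mod 1861)
3^16 = (3^8)^2 ≡ 978^2 = 956484 ≡ 1791 (mod 1861)
3^32 = (3^16)^2 ≡ 1791^2 = 3207681 ≡ 1178 (mod 1861)
3^58 = 3^32 · 3^16 · 3^8 · 3^2 ≡ 1178 · 1791 · 978 · 9 ≡ 1273 (mod 1861).
So M = 1273. Host Y computes K = M^42 mod 1861.
1273^1 ≡ 1273 (mod 1861)
1273^2 = (1273^1)^2 ≡ 1273^2 = 1620529 ≡ 1459 (mod 1861)
1273^4 = (1273^2)^2 ≡ 1459^2 = 2128681 ≡ 1558 (mod 1861)
1273^8 = (1273^4)^2 ≡ 1558^2 = 2427364 ≡ 620 (mod 1861)
1273^16 = (1273^8)^2 ≡ 620^2 = 384400 ≡ 1034 (mod 1861)
1273^32 = (1273^16)^2 ≡ 1034^2 = 1069156 ≡ 942 (mod 1861)
1273^42 = 1273^32 · 1273^8 · 1273^2 ≡ 942 · 620 · 1459 ≡ 1541 (mod 1861).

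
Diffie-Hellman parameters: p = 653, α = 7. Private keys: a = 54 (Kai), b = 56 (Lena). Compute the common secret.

137

Lena sends B = α^b mod p = 7^56 mod 653.
7^1 ≡ 7 (mod 653)
7^2 = (7^1)^2 ≡ 7^2 = 49 ≡ 49 (mod 653)
7^4 = (7^2)^2 ≡ 49^2 = 2401 ≡ 442 (mod 653)
7^8 = (7^4)^2 ≡ 442^2 = 195364 ≡ 117 (mod 653)
7^16 = (7^8)^2 ≡ 117^2 = 13689 ≡ 629 (mod 653)
7^32 = (7^16)^2 ≡ 629^2 = 395641 ≡ 576 (mod 653)
7^56 = 7^32 · 7^16 · 7^8 ≡ 576 · 629 · 117 ≡ 73 (mod 653).
So B = 73. Kai then computes K = B^a mod p = 73^54 mod 653.
73^1 ≡ 73 (mod 653)
73^2 = (73^1)^2 ≡ 73^2 = 5329 ≡ 105 (mod 653)
73^4 = (73^2)^2 ≡ 105^2 = 11025 ≡ 577 (mod 653)
73^8 = (73^4)^2 ≡ 577^2 = 332929 ≡ 552 (mod 653)
73^16 = (73^8)^2 ≡ 552^2 = 304704 ≡ 406 (mod 653)
73^32 = (73^16)^2 ≡ 406^2 = 164836 ≡ 280 (mod 653)
73^54 = 73^32 · 73^16 · 73^4 · 73^2 ≡ 280 · 406 · 577 · 105 ≡ 137 (mod 653).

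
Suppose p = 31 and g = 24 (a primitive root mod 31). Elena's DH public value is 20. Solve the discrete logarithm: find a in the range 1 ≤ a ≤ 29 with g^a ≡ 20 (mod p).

26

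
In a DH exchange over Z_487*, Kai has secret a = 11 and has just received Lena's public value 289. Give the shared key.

Shared key K = 289^11 mod 487.
289^1 ≡ 289 (mod 487)
289^2 = (289^1)^2 ≡ 289^2 = 83521 ≡ 244 (mod 487)
289^4 = (289^2)^2 ≡ 244^2 = 59536 ≡ 122 (mod 487)
289^8 = (289^4)^2 ≡ 122^2 = 14884 ≡ 274 (mod 487)
289^11 = 289^8 · 289^2 · 289^1 ≡ 274 · 244 · 289 ≡ 146 (mod 487).

146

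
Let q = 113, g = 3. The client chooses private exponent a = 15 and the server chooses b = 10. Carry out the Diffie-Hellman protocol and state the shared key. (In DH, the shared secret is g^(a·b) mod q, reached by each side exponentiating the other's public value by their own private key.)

72

The server sends B = g^b mod q = 3^10 mod 113.
3^1 ≡ 3 (mod 113)
3^2 = (3^1)^2 ≡ 3^2 = 9 ≡ 9 (mod 113)
3^4 = (3^2)^2 ≡ 9^2 = 81 ≡ 81 (mod 113)
3^8 = (3^4)^2 ≡ 81^2 = 6561 ≡ 7 (mod 113)
3^10 = 3^8 · 3^2 ≡ 7 · 9 ≡ 63 (mod 113).
So B = 63. The client then computes K = B^a mod q = 63^15 mod 113.
63^1 ≡ 63 (mod 113)
63^2 = (63^1)^2 ≡ 63^2 = 3969 ≡ 14 (mod 113)
63^4 = (63^2)^2 ≡ 14^2 = 196 ≡ 83 (mod 113)
63^8 = (63^4)^2 ≡ 83^2 = 6889 ≡ 109 (mod 113)
63^15 = 63^8 · 63^4 · 63^2 · 63^1 ≡ 109 · 83 · 14 · 63 ≡ 72 (mod 113).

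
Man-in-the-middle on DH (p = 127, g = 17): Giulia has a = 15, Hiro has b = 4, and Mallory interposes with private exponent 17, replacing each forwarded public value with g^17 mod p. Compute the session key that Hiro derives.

Hiro receives Mallory's public value M = 17^17 mod 127 instead of the honest one.
17^1 ≡ 17 (mod 127)
17^2 = (17^1)^2 ≡ 17^2 = 289 ≡ 35 (mod 127)
17^4 = (17^2)^2 ≡ 35^2 = 1225 ≡ 82 (mod 127)
17^8 = (17^4)^2 ≡ 82^2 = 6724 ≡ 120 (mod 127)
17^16 = (17^8)^2 ≡ 120^2 = 14400 ≡ 49 (mod 127)
17^17 = 17^16 · 17^1 ≡ 49 · 17 ≡ 71 (mod 127).
So M = 71. Hiro computes K = M^4 mod 127.
71^1 ≡ 71 (mod 127)
71^2 = (71^1)^2 ≡ 71^2 = 5041 ≡ 88 (mod 127)
71^4 = (71^2)^2 ≡ 88^2 = 7744 ≡ 124 (mod 127)

124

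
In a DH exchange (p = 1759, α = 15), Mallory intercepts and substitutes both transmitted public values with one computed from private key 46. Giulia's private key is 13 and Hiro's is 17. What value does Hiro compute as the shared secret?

242

Hiro receives Mallory's public value M = 15^46 mod 1759 instead of the honest one.
15^1 ≡ 15 (mod 1759)
15^2 = (15^1)^2 ≡ 15^2 = 225 ≡ 225 (mod 1759)
15^4 = (15^2)^2 ≡ 225^2 = 50625 ≡ 1373 (mod 1759)
15^8 = (15^4)^2 ≡ 1373^2 = 1885129 ≡ 1240 (mod 1759)
15^16 = (15^8)^2 ≡ 1240^2 = 1537600 ≡ 234 (mod 1759)
15^32 = (15^16)^2 ≡ 234^2 = 54756 ≡ 227 (mod 1759)
15^46 = 15^32 · 15^8 · 15^4 · 15^2 ≡ 227 · 1240 · 1373 · 225 ≡ 25 (mod 1759).
So M = 25. Hiro computes K = M^17 mod 1759.
25^1 ≡ 25 (mod 1759)
25^2 = (25^1)^2 ≡ 25^2 = 625 ≡ 625 (mod 1759)
25^4 = (25^2)^2 ≡ 625^2 = 390625 ≡ 127 (mod 1759)
25^8 = (25^4)^2 ≡ 127^2 = 16129 ≡ 298 (mod 1759)
25^16 = (25^8)^2 ≡ 298^2 = 88804 ≡ 854 (mod 1759)
25^17 = 25^16 · 25^1 ≡ 854 · 25 ≡ 242 (mod 1759).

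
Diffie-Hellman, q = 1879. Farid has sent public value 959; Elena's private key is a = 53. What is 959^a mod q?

Shared key K = 959^53 mod 1879.
959^1 ≡ 959 (mod 1879)
959^2 = (959^1)^2 ≡ 959^2 = 919681 ≡ 850 (mod 1879)
959^4 = (959^2)^2 ≡ 850^2 = 722500 ≡ 964 (mod 1879)
959^8 = (959^4)^2 ≡ 964^2 = 929296 ≡ 1070 (mod 1879)
959^16 = (959^8)^2 ≡ 1070^2 = 1144900 ≡ 589 (mod 1879)
959^32 = (959^16)^2 ≡ 589^2 = 346921 ≡ 1185 (mod 1879)
959^53 = 959^32 · 959^16 · 959^4 · 959^1 ≡ 1185 · 589 · 964 · 959 ≡ 1211 (mod 1879).

1211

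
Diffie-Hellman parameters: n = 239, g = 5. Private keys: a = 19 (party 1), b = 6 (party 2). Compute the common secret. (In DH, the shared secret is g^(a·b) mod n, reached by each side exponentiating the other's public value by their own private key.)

93

Party 1 sends A = g^a mod n = 5^19 mod 239.
5^1 ≡ 5 (mod 239)
5^2 = (5^1)^2 ≡ 5^2 = 25 ≡ 25 (mod 239)
5^4 = (5^2)^2 ≡ 25^2 = 625 ≡ 147 (mod 239)
5^8 = (5^4)^2 ≡ 147^2 = 21609 ≡ 99 (mod 239)
5^16 = (5^8)^2 ≡ 99^2 = 9801 ≡ 2 (mod 239)
5^19 = 5^16 · 5^2 · 5^1 ≡ 2 · 25 · 5 ≡ 11 (mod 239).
So A = 11. Party 2 then computes K = A^b mod n = 11^6 mod 239.
11^1 ≡ 11 (mod 239)
11^2 = (11^1)^2 ≡ 11^2 = 121 ≡ 121 (mod 239)
11^4 = (11^2)^2 ≡ 121^2 = 14641 ≡ 62 (mod 239)
11^6 = 11^4 · 11^2 ≡ 62 · 121 ≡ 93 (mod 239).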